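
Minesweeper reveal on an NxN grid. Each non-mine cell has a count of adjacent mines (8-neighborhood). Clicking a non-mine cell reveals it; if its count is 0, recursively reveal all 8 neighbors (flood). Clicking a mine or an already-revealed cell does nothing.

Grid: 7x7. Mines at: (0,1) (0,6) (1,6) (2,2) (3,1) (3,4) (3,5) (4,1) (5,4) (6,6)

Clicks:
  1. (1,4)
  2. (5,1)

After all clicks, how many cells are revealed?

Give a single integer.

Click 1 (1,4) count=0: revealed 11 new [(0,2) (0,3) (0,4) (0,5) (1,2) (1,3) (1,4) (1,5) (2,3) (2,4) (2,5)] -> total=11
Click 2 (5,1) count=1: revealed 1 new [(5,1)] -> total=12

Answer: 12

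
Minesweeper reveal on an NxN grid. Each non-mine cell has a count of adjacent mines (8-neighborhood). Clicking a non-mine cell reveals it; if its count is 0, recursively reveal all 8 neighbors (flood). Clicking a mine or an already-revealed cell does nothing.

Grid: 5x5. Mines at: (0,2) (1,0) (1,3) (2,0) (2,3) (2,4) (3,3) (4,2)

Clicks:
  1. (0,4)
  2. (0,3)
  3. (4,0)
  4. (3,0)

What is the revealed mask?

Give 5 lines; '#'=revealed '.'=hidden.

Click 1 (0,4) count=1: revealed 1 new [(0,4)] -> total=1
Click 2 (0,3) count=2: revealed 1 new [(0,3)] -> total=2
Click 3 (4,0) count=0: revealed 4 new [(3,0) (3,1) (4,0) (4,1)] -> total=6
Click 4 (3,0) count=1: revealed 0 new [(none)] -> total=6

Answer: ...##
.....
.....
##...
##...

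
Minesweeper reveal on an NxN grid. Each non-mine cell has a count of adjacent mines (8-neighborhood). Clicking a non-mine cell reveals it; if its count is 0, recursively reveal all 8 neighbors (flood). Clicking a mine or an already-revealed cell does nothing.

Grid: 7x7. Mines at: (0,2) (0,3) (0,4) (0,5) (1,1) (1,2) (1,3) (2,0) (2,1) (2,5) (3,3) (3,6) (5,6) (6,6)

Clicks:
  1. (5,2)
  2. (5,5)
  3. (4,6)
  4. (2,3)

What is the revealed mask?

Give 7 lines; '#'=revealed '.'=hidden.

Answer: .......
.......
...#...
###....
#######
######.
######.

Derivation:
Click 1 (5,2) count=0: revealed 21 new [(3,0) (3,1) (3,2) (4,0) (4,1) (4,2) (4,3) (4,4) (4,5) (5,0) (5,1) (5,2) (5,3) (5,4) (5,5) (6,0) (6,1) (6,2) (6,3) (6,4) (6,5)] -> total=21
Click 2 (5,5) count=2: revealed 0 new [(none)] -> total=21
Click 3 (4,6) count=2: revealed 1 new [(4,6)] -> total=22
Click 4 (2,3) count=3: revealed 1 new [(2,3)] -> total=23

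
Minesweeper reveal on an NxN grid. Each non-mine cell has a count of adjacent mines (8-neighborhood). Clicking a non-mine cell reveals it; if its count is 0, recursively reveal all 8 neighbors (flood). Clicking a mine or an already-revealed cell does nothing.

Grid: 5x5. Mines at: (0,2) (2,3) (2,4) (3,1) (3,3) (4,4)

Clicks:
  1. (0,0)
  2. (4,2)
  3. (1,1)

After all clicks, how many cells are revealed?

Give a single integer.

Click 1 (0,0) count=0: revealed 6 new [(0,0) (0,1) (1,0) (1,1) (2,0) (2,1)] -> total=6
Click 2 (4,2) count=2: revealed 1 new [(4,2)] -> total=7
Click 3 (1,1) count=1: revealed 0 new [(none)] -> total=7

Answer: 7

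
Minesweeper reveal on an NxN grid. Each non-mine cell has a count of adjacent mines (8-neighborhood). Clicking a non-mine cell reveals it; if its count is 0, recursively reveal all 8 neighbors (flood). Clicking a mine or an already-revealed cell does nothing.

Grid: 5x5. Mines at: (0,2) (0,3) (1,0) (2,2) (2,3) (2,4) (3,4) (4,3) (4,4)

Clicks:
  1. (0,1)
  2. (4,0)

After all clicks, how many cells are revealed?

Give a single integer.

Answer: 9

Derivation:
Click 1 (0,1) count=2: revealed 1 new [(0,1)] -> total=1
Click 2 (4,0) count=0: revealed 8 new [(2,0) (2,1) (3,0) (3,1) (3,2) (4,0) (4,1) (4,2)] -> total=9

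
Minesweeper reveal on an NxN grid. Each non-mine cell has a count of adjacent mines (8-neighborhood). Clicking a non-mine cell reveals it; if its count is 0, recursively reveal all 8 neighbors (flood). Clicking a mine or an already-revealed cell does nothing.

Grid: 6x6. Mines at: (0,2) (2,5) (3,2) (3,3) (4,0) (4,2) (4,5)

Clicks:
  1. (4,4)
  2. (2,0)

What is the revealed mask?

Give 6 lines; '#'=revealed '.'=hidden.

Click 1 (4,4) count=2: revealed 1 new [(4,4)] -> total=1
Click 2 (2,0) count=0: revealed 8 new [(0,0) (0,1) (1,0) (1,1) (2,0) (2,1) (3,0) (3,1)] -> total=9

Answer: ##....
##....
##....
##....
....#.
......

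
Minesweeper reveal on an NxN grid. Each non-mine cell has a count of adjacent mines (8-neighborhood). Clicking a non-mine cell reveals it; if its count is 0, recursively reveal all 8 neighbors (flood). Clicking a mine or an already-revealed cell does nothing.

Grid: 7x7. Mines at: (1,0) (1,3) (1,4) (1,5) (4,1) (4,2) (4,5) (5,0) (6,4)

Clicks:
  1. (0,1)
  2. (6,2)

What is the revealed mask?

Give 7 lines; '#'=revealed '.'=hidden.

Answer: .#.....
.......
.......
.......
.......
.###...
.###...

Derivation:
Click 1 (0,1) count=1: revealed 1 new [(0,1)] -> total=1
Click 2 (6,2) count=0: revealed 6 new [(5,1) (5,2) (5,3) (6,1) (6,2) (6,3)] -> total=7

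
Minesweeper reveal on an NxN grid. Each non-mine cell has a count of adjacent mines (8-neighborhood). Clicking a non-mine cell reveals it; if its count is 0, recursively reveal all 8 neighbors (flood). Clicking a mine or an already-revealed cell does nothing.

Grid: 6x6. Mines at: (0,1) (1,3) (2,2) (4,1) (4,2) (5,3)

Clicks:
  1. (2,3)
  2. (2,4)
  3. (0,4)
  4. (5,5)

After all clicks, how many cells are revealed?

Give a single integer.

Answer: 15

Derivation:
Click 1 (2,3) count=2: revealed 1 new [(2,3)] -> total=1
Click 2 (2,4) count=1: revealed 1 new [(2,4)] -> total=2
Click 3 (0,4) count=1: revealed 1 new [(0,4)] -> total=3
Click 4 (5,5) count=0: revealed 12 new [(0,5) (1,4) (1,5) (2,5) (3,3) (3,4) (3,5) (4,3) (4,4) (4,5) (5,4) (5,5)] -> total=15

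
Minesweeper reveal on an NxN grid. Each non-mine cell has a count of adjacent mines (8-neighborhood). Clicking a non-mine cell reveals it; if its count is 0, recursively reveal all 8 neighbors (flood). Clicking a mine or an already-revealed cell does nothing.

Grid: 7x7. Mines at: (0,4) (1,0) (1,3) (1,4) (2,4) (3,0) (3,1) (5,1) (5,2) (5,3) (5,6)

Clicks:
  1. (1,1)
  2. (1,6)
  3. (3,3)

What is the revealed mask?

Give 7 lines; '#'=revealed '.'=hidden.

Answer: .....##
.#...##
.....##
...#.##
.....##
.......
.......

Derivation:
Click 1 (1,1) count=1: revealed 1 new [(1,1)] -> total=1
Click 2 (1,6) count=0: revealed 10 new [(0,5) (0,6) (1,5) (1,6) (2,5) (2,6) (3,5) (3,6) (4,5) (4,6)] -> total=11
Click 3 (3,3) count=1: revealed 1 new [(3,3)] -> total=12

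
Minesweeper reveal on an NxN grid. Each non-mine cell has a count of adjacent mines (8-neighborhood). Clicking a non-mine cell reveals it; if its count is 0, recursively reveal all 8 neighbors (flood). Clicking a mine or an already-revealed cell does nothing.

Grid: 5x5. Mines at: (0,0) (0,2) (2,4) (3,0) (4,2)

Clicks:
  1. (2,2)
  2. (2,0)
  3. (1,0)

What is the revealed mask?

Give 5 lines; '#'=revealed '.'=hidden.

Answer: .....
####.
####.
.###.
.....

Derivation:
Click 1 (2,2) count=0: revealed 9 new [(1,1) (1,2) (1,3) (2,1) (2,2) (2,3) (3,1) (3,2) (3,3)] -> total=9
Click 2 (2,0) count=1: revealed 1 new [(2,0)] -> total=10
Click 3 (1,0) count=1: revealed 1 new [(1,0)] -> total=11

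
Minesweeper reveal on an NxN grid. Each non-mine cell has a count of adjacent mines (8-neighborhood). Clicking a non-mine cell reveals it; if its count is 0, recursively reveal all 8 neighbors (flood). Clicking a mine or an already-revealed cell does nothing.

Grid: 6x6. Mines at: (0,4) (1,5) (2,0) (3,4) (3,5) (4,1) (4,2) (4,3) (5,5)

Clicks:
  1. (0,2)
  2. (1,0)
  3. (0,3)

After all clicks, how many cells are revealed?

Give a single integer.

Click 1 (0,2) count=0: revealed 14 new [(0,0) (0,1) (0,2) (0,3) (1,0) (1,1) (1,2) (1,3) (2,1) (2,2) (2,3) (3,1) (3,2) (3,3)] -> total=14
Click 2 (1,0) count=1: revealed 0 new [(none)] -> total=14
Click 3 (0,3) count=1: revealed 0 new [(none)] -> total=14

Answer: 14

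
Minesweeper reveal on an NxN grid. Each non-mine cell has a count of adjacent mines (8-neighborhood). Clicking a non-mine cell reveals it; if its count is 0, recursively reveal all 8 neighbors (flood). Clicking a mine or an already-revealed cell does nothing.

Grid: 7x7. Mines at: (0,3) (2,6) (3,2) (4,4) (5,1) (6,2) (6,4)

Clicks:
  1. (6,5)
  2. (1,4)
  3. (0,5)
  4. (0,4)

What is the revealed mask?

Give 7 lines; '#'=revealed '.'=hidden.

Click 1 (6,5) count=1: revealed 1 new [(6,5)] -> total=1
Click 2 (1,4) count=1: revealed 1 new [(1,4)] -> total=2
Click 3 (0,5) count=0: revealed 5 new [(0,4) (0,5) (0,6) (1,5) (1,6)] -> total=7
Click 4 (0,4) count=1: revealed 0 new [(none)] -> total=7

Answer: ....###
....###
.......
.......
.......
.......
.....#.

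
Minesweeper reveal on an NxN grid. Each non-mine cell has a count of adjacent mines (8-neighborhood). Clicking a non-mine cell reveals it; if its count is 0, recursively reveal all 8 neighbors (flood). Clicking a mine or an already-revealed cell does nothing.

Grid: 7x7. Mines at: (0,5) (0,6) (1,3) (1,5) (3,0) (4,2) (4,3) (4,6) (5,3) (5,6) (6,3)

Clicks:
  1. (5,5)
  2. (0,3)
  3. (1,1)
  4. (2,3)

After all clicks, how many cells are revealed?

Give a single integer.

Click 1 (5,5) count=2: revealed 1 new [(5,5)] -> total=1
Click 2 (0,3) count=1: revealed 1 new [(0,3)] -> total=2
Click 3 (1,1) count=0: revealed 9 new [(0,0) (0,1) (0,2) (1,0) (1,1) (1,2) (2,0) (2,1) (2,2)] -> total=11
Click 4 (2,3) count=1: revealed 1 new [(2,3)] -> total=12

Answer: 12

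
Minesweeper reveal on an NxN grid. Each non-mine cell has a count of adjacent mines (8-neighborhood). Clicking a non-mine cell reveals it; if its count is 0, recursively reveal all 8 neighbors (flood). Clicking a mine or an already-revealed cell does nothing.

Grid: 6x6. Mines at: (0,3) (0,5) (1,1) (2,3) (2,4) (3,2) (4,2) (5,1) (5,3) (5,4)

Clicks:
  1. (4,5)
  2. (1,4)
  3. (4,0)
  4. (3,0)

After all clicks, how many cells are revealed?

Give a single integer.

Click 1 (4,5) count=1: revealed 1 new [(4,5)] -> total=1
Click 2 (1,4) count=4: revealed 1 new [(1,4)] -> total=2
Click 3 (4,0) count=1: revealed 1 new [(4,0)] -> total=3
Click 4 (3,0) count=0: revealed 5 new [(2,0) (2,1) (3,0) (3,1) (4,1)] -> total=8

Answer: 8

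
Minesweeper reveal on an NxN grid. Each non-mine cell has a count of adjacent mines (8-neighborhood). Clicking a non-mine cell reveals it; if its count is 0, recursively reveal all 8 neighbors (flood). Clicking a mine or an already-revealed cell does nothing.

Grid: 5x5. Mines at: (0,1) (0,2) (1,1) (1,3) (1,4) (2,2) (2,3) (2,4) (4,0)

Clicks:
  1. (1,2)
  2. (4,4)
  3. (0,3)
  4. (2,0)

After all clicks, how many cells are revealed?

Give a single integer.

Click 1 (1,2) count=6: revealed 1 new [(1,2)] -> total=1
Click 2 (4,4) count=0: revealed 8 new [(3,1) (3,2) (3,3) (3,4) (4,1) (4,2) (4,3) (4,4)] -> total=9
Click 3 (0,3) count=3: revealed 1 new [(0,3)] -> total=10
Click 4 (2,0) count=1: revealed 1 new [(2,0)] -> total=11

Answer: 11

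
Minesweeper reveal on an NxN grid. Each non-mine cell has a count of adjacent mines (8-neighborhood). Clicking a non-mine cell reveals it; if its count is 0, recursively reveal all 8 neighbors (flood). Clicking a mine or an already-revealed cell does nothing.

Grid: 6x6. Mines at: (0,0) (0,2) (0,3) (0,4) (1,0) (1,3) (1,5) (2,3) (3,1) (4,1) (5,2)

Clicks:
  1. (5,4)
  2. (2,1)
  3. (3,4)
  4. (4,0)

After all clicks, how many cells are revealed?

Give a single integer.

Answer: 13

Derivation:
Click 1 (5,4) count=0: revealed 11 new [(2,4) (2,5) (3,3) (3,4) (3,5) (4,3) (4,4) (4,5) (5,3) (5,4) (5,5)] -> total=11
Click 2 (2,1) count=2: revealed 1 new [(2,1)] -> total=12
Click 3 (3,4) count=1: revealed 0 new [(none)] -> total=12
Click 4 (4,0) count=2: revealed 1 new [(4,0)] -> total=13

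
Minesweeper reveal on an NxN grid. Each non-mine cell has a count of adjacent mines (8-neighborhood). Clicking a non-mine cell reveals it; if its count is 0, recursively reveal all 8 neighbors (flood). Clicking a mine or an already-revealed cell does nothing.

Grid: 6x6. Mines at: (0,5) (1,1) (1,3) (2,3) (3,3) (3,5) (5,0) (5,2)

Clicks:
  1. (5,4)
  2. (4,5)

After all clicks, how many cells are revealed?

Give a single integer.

Answer: 6

Derivation:
Click 1 (5,4) count=0: revealed 6 new [(4,3) (4,4) (4,5) (5,3) (5,4) (5,5)] -> total=6
Click 2 (4,5) count=1: revealed 0 new [(none)] -> total=6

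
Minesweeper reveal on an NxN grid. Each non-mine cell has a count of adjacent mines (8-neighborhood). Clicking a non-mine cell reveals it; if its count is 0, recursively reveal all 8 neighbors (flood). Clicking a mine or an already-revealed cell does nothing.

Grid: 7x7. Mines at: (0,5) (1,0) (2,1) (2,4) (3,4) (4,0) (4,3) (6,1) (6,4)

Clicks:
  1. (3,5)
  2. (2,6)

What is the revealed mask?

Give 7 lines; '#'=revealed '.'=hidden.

Answer: .......
.....##
.....##
.....##
.....##
.....##
.....##

Derivation:
Click 1 (3,5) count=2: revealed 1 new [(3,5)] -> total=1
Click 2 (2,6) count=0: revealed 11 new [(1,5) (1,6) (2,5) (2,6) (3,6) (4,5) (4,6) (5,5) (5,6) (6,5) (6,6)] -> total=12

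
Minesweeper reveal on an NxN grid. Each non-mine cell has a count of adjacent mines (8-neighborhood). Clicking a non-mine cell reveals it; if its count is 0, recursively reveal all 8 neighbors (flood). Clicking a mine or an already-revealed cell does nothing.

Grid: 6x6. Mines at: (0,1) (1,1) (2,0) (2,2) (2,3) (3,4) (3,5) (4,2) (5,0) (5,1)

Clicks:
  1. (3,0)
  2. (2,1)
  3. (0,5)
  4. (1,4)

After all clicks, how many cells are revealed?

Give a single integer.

Click 1 (3,0) count=1: revealed 1 new [(3,0)] -> total=1
Click 2 (2,1) count=3: revealed 1 new [(2,1)] -> total=2
Click 3 (0,5) count=0: revealed 10 new [(0,2) (0,3) (0,4) (0,5) (1,2) (1,3) (1,4) (1,5) (2,4) (2,5)] -> total=12
Click 4 (1,4) count=1: revealed 0 new [(none)] -> total=12

Answer: 12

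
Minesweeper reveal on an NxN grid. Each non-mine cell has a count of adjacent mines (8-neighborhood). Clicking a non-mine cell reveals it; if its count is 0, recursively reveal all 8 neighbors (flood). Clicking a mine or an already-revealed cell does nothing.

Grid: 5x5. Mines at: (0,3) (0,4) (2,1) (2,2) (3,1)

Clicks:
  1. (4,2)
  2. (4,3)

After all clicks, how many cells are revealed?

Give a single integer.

Answer: 10

Derivation:
Click 1 (4,2) count=1: revealed 1 new [(4,2)] -> total=1
Click 2 (4,3) count=0: revealed 9 new [(1,3) (1,4) (2,3) (2,4) (3,2) (3,3) (3,4) (4,3) (4,4)] -> total=10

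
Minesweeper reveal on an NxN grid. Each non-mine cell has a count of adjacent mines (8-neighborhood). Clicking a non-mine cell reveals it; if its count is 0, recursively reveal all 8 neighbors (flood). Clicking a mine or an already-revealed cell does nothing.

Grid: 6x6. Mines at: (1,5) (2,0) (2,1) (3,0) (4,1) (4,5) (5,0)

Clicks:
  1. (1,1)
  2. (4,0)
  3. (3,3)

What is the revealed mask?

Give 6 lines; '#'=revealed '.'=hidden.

Answer: #####.
#####.
..###.
..###.
#.###.
..###.

Derivation:
Click 1 (1,1) count=2: revealed 1 new [(1,1)] -> total=1
Click 2 (4,0) count=3: revealed 1 new [(4,0)] -> total=2
Click 3 (3,3) count=0: revealed 21 new [(0,0) (0,1) (0,2) (0,3) (0,4) (1,0) (1,2) (1,3) (1,4) (2,2) (2,3) (2,4) (3,2) (3,3) (3,4) (4,2) (4,3) (4,4) (5,2) (5,3) (5,4)] -> total=23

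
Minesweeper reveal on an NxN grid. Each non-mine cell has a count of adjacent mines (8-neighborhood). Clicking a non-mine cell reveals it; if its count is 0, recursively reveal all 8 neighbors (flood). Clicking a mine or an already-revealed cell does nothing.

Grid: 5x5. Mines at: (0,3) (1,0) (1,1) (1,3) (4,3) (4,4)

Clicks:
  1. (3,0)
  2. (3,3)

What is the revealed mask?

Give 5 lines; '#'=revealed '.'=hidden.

Answer: .....
.....
###..
####.
###..

Derivation:
Click 1 (3,0) count=0: revealed 9 new [(2,0) (2,1) (2,2) (3,0) (3,1) (3,2) (4,0) (4,1) (4,2)] -> total=9
Click 2 (3,3) count=2: revealed 1 new [(3,3)] -> total=10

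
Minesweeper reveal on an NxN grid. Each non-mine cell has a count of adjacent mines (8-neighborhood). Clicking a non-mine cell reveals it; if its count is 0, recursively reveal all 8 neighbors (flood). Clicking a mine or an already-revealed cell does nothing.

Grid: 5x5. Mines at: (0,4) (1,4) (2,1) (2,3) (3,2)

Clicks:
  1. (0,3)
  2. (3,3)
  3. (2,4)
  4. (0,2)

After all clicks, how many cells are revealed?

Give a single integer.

Click 1 (0,3) count=2: revealed 1 new [(0,3)] -> total=1
Click 2 (3,3) count=2: revealed 1 new [(3,3)] -> total=2
Click 3 (2,4) count=2: revealed 1 new [(2,4)] -> total=3
Click 4 (0,2) count=0: revealed 7 new [(0,0) (0,1) (0,2) (1,0) (1,1) (1,2) (1,3)] -> total=10

Answer: 10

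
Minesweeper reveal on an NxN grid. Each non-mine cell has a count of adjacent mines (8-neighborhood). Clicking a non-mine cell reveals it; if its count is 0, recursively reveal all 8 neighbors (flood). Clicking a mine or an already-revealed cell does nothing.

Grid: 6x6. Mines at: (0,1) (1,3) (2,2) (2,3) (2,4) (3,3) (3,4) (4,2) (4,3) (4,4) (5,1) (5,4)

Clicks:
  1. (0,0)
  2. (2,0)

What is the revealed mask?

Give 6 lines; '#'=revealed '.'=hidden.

Click 1 (0,0) count=1: revealed 1 new [(0,0)] -> total=1
Click 2 (2,0) count=0: revealed 8 new [(1,0) (1,1) (2,0) (2,1) (3,0) (3,1) (4,0) (4,1)] -> total=9

Answer: #.....
##....
##....
##....
##....
......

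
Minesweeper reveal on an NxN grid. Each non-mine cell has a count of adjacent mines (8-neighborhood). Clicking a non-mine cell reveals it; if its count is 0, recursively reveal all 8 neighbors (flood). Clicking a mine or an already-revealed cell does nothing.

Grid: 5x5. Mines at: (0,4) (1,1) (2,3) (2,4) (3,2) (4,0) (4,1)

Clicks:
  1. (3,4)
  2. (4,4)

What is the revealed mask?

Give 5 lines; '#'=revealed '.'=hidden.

Answer: .....
.....
.....
...##
...##

Derivation:
Click 1 (3,4) count=2: revealed 1 new [(3,4)] -> total=1
Click 2 (4,4) count=0: revealed 3 new [(3,3) (4,3) (4,4)] -> total=4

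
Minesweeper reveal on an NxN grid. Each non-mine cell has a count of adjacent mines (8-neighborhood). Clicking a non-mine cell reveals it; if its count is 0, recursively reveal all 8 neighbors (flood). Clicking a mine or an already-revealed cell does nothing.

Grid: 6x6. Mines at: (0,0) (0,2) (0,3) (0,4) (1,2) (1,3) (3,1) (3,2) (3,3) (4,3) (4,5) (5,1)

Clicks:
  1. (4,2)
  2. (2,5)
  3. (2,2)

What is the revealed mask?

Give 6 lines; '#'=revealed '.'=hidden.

Click 1 (4,2) count=5: revealed 1 new [(4,2)] -> total=1
Click 2 (2,5) count=0: revealed 6 new [(1,4) (1,5) (2,4) (2,5) (3,4) (3,5)] -> total=7
Click 3 (2,2) count=5: revealed 1 new [(2,2)] -> total=8

Answer: ......
....##
..#.##
....##
..#...
......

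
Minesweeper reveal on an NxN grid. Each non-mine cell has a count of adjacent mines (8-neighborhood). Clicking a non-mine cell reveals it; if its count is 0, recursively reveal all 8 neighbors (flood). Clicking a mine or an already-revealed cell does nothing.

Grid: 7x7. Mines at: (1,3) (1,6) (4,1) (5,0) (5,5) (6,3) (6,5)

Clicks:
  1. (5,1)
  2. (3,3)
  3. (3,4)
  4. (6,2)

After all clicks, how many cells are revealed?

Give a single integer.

Click 1 (5,1) count=2: revealed 1 new [(5,1)] -> total=1
Click 2 (3,3) count=0: revealed 18 new [(2,2) (2,3) (2,4) (2,5) (2,6) (3,2) (3,3) (3,4) (3,5) (3,6) (4,2) (4,3) (4,4) (4,5) (4,6) (5,2) (5,3) (5,4)] -> total=19
Click 3 (3,4) count=0: revealed 0 new [(none)] -> total=19
Click 4 (6,2) count=1: revealed 1 new [(6,2)] -> total=20

Answer: 20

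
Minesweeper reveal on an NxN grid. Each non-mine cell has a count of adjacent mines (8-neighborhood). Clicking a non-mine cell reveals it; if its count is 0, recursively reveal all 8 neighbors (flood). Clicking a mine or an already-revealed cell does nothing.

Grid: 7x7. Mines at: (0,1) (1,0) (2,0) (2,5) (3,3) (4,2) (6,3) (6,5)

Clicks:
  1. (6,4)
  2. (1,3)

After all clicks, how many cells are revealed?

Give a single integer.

Click 1 (6,4) count=2: revealed 1 new [(6,4)] -> total=1
Click 2 (1,3) count=0: revealed 13 new [(0,2) (0,3) (0,4) (0,5) (0,6) (1,2) (1,3) (1,4) (1,5) (1,6) (2,2) (2,3) (2,4)] -> total=14

Answer: 14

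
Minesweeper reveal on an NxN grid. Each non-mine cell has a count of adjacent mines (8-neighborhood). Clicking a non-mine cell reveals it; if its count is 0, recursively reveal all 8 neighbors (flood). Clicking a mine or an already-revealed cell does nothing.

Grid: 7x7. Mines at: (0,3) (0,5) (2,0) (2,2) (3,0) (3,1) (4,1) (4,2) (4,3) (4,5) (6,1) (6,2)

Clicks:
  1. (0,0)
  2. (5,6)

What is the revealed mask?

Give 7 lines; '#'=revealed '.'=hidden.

Answer: ###....
###....
.......
.......
.......
......#
.......

Derivation:
Click 1 (0,0) count=0: revealed 6 new [(0,0) (0,1) (0,2) (1,0) (1,1) (1,2)] -> total=6
Click 2 (5,6) count=1: revealed 1 new [(5,6)] -> total=7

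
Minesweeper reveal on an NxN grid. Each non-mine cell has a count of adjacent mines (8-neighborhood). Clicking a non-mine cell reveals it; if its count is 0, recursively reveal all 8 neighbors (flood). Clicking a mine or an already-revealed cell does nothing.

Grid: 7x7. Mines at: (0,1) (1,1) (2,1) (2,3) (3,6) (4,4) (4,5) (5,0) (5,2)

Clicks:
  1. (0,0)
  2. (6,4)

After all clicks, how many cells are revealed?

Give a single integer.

Answer: 9

Derivation:
Click 1 (0,0) count=2: revealed 1 new [(0,0)] -> total=1
Click 2 (6,4) count=0: revealed 8 new [(5,3) (5,4) (5,5) (5,6) (6,3) (6,4) (6,5) (6,6)] -> total=9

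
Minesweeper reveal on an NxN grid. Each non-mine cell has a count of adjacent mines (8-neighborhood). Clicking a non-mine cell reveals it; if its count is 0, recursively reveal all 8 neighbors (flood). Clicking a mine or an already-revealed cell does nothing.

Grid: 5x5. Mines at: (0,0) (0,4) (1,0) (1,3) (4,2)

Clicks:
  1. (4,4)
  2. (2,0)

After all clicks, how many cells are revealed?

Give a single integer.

Answer: 7

Derivation:
Click 1 (4,4) count=0: revealed 6 new [(2,3) (2,4) (3,3) (3,4) (4,3) (4,4)] -> total=6
Click 2 (2,0) count=1: revealed 1 new [(2,0)] -> total=7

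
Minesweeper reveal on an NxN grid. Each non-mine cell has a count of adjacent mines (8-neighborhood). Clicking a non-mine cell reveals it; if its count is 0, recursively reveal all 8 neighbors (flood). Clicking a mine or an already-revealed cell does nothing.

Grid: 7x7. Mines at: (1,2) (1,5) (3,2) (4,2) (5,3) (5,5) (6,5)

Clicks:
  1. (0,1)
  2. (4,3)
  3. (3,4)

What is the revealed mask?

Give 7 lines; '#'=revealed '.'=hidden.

Click 1 (0,1) count=1: revealed 1 new [(0,1)] -> total=1
Click 2 (4,3) count=3: revealed 1 new [(4,3)] -> total=2
Click 3 (3,4) count=0: revealed 11 new [(2,3) (2,4) (2,5) (2,6) (3,3) (3,4) (3,5) (3,6) (4,4) (4,5) (4,6)] -> total=13

Answer: .#.....
.......
...####
...####
...####
.......
.......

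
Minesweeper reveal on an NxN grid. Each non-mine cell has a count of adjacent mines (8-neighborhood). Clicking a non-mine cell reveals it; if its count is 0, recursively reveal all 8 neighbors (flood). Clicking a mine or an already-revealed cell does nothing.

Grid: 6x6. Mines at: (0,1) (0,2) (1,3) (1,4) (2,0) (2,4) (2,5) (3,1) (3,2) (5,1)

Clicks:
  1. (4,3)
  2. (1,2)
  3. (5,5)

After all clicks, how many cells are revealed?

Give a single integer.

Answer: 12

Derivation:
Click 1 (4,3) count=1: revealed 1 new [(4,3)] -> total=1
Click 2 (1,2) count=3: revealed 1 new [(1,2)] -> total=2
Click 3 (5,5) count=0: revealed 10 new [(3,3) (3,4) (3,5) (4,2) (4,4) (4,5) (5,2) (5,3) (5,4) (5,5)] -> total=12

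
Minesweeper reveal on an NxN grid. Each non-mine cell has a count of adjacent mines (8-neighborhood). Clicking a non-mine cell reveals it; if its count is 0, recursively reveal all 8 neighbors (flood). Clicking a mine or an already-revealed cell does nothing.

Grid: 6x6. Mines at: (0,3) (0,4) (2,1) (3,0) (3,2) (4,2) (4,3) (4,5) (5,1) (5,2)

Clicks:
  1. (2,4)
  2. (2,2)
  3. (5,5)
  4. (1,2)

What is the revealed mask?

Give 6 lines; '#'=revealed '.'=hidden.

Click 1 (2,4) count=0: revealed 9 new [(1,3) (1,4) (1,5) (2,3) (2,4) (2,5) (3,3) (3,4) (3,5)] -> total=9
Click 2 (2,2) count=2: revealed 1 new [(2,2)] -> total=10
Click 3 (5,5) count=1: revealed 1 new [(5,5)] -> total=11
Click 4 (1,2) count=2: revealed 1 new [(1,2)] -> total=12

Answer: ......
..####
..####
...###
......
.....#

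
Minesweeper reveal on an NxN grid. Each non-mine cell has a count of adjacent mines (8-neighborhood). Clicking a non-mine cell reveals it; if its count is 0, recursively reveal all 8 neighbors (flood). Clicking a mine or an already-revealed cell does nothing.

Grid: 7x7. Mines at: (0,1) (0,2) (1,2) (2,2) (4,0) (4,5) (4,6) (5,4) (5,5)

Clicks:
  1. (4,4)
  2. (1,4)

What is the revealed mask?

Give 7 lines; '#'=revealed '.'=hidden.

Answer: ...####
...####
...####
...####
....#..
.......
.......

Derivation:
Click 1 (4,4) count=3: revealed 1 new [(4,4)] -> total=1
Click 2 (1,4) count=0: revealed 16 new [(0,3) (0,4) (0,5) (0,6) (1,3) (1,4) (1,5) (1,6) (2,3) (2,4) (2,5) (2,6) (3,3) (3,4) (3,5) (3,6)] -> total=17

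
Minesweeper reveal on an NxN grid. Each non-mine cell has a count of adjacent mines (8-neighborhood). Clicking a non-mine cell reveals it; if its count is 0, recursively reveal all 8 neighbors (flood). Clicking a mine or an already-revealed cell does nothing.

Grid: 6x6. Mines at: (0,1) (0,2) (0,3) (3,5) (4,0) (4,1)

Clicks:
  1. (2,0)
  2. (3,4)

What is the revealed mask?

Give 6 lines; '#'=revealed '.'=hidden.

Click 1 (2,0) count=0: revealed 23 new [(1,0) (1,1) (1,2) (1,3) (1,4) (2,0) (2,1) (2,2) (2,3) (2,4) (3,0) (3,1) (3,2) (3,3) (3,4) (4,2) (4,3) (4,4) (4,5) (5,2) (5,3) (5,4) (5,5)] -> total=23
Click 2 (3,4) count=1: revealed 0 new [(none)] -> total=23

Answer: ......
#####.
#####.
#####.
..####
..####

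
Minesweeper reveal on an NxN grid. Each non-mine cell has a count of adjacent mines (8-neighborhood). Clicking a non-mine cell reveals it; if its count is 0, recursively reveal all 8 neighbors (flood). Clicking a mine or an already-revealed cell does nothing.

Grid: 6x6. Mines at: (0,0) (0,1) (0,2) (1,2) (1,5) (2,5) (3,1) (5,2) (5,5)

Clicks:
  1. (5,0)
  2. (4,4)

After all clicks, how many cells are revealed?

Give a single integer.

Answer: 5

Derivation:
Click 1 (5,0) count=0: revealed 4 new [(4,0) (4,1) (5,0) (5,1)] -> total=4
Click 2 (4,4) count=1: revealed 1 new [(4,4)] -> total=5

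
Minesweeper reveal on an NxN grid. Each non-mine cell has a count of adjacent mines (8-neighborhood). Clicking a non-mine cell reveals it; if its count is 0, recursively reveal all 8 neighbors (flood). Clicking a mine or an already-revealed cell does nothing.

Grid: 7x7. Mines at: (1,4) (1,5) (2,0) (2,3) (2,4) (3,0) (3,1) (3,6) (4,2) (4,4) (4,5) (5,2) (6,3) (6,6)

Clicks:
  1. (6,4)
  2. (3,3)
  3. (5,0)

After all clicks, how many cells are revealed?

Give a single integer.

Answer: 8

Derivation:
Click 1 (6,4) count=1: revealed 1 new [(6,4)] -> total=1
Click 2 (3,3) count=4: revealed 1 new [(3,3)] -> total=2
Click 3 (5,0) count=0: revealed 6 new [(4,0) (4,1) (5,0) (5,1) (6,0) (6,1)] -> total=8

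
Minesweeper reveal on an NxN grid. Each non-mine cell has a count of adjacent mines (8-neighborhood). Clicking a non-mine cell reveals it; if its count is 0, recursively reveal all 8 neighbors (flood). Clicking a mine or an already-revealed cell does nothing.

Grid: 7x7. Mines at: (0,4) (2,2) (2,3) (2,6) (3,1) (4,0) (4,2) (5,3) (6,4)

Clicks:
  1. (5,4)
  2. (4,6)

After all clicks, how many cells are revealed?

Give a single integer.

Click 1 (5,4) count=2: revealed 1 new [(5,4)] -> total=1
Click 2 (4,6) count=0: revealed 10 new [(3,4) (3,5) (3,6) (4,4) (4,5) (4,6) (5,5) (5,6) (6,5) (6,6)] -> total=11

Answer: 11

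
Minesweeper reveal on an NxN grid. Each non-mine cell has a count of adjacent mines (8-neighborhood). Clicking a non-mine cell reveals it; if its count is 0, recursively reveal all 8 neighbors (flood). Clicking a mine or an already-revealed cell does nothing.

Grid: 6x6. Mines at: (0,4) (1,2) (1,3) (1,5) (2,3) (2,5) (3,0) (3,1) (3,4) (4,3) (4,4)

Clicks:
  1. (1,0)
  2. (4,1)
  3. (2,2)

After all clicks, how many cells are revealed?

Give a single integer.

Click 1 (1,0) count=0: revealed 6 new [(0,0) (0,1) (1,0) (1,1) (2,0) (2,1)] -> total=6
Click 2 (4,1) count=2: revealed 1 new [(4,1)] -> total=7
Click 3 (2,2) count=4: revealed 1 new [(2,2)] -> total=8

Answer: 8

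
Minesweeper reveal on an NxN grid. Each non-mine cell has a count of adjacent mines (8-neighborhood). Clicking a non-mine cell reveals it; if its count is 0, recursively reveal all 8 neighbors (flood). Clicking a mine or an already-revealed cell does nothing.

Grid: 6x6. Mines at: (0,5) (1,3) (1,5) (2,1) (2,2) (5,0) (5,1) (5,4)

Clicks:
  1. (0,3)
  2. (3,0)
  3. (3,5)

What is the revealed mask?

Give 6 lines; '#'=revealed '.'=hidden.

Click 1 (0,3) count=1: revealed 1 new [(0,3)] -> total=1
Click 2 (3,0) count=1: revealed 1 new [(3,0)] -> total=2
Click 3 (3,5) count=0: revealed 9 new [(2,3) (2,4) (2,5) (3,3) (3,4) (3,5) (4,3) (4,4) (4,5)] -> total=11

Answer: ...#..
......
...###
#..###
...###
......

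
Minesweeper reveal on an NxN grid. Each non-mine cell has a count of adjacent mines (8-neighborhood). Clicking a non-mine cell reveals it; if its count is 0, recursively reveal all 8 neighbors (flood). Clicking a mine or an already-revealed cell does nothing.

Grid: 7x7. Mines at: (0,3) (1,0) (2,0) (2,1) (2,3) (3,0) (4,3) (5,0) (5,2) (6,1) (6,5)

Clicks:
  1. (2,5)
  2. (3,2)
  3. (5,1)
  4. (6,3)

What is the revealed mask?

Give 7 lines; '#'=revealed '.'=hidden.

Answer: ....###
....###
....###
..#.###
....###
.#..###
...#...

Derivation:
Click 1 (2,5) count=0: revealed 18 new [(0,4) (0,5) (0,6) (1,4) (1,5) (1,6) (2,4) (2,5) (2,6) (3,4) (3,5) (3,6) (4,4) (4,5) (4,6) (5,4) (5,5) (5,6)] -> total=18
Click 2 (3,2) count=3: revealed 1 new [(3,2)] -> total=19
Click 3 (5,1) count=3: revealed 1 new [(5,1)] -> total=20
Click 4 (6,3) count=1: revealed 1 new [(6,3)] -> total=21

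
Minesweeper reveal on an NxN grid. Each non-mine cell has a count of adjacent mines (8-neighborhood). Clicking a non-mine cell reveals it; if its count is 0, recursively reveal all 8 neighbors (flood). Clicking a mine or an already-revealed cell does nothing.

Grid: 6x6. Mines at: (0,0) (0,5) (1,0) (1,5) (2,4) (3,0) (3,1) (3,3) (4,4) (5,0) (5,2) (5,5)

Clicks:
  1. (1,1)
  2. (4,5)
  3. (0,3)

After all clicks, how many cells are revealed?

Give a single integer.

Answer: 12

Derivation:
Click 1 (1,1) count=2: revealed 1 new [(1,1)] -> total=1
Click 2 (4,5) count=2: revealed 1 new [(4,5)] -> total=2
Click 3 (0,3) count=0: revealed 10 new [(0,1) (0,2) (0,3) (0,4) (1,2) (1,3) (1,4) (2,1) (2,2) (2,3)] -> total=12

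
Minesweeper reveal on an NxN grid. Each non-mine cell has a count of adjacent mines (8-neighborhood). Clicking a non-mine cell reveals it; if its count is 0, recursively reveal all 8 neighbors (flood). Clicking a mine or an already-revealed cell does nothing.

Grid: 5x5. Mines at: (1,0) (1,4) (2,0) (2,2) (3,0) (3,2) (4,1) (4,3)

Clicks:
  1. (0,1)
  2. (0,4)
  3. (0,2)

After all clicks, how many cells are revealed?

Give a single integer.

Answer: 7

Derivation:
Click 1 (0,1) count=1: revealed 1 new [(0,1)] -> total=1
Click 2 (0,4) count=1: revealed 1 new [(0,4)] -> total=2
Click 3 (0,2) count=0: revealed 5 new [(0,2) (0,3) (1,1) (1,2) (1,3)] -> total=7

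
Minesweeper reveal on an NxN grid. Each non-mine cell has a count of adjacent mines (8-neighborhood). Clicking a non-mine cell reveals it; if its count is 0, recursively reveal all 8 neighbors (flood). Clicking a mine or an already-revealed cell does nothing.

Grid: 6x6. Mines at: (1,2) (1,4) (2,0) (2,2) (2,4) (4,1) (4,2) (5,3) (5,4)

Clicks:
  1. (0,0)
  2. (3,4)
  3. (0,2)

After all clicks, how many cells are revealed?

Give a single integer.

Click 1 (0,0) count=0: revealed 4 new [(0,0) (0,1) (1,0) (1,1)] -> total=4
Click 2 (3,4) count=1: revealed 1 new [(3,4)] -> total=5
Click 3 (0,2) count=1: revealed 1 new [(0,2)] -> total=6

Answer: 6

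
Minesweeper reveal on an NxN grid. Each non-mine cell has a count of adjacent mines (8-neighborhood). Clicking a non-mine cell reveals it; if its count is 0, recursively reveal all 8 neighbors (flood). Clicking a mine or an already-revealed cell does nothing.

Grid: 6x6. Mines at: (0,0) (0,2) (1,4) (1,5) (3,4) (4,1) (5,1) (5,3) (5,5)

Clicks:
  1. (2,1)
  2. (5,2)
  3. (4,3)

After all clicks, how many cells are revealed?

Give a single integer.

Click 1 (2,1) count=0: revealed 12 new [(1,0) (1,1) (1,2) (1,3) (2,0) (2,1) (2,2) (2,3) (3,0) (3,1) (3,2) (3,3)] -> total=12
Click 2 (5,2) count=3: revealed 1 new [(5,2)] -> total=13
Click 3 (4,3) count=2: revealed 1 new [(4,3)] -> total=14

Answer: 14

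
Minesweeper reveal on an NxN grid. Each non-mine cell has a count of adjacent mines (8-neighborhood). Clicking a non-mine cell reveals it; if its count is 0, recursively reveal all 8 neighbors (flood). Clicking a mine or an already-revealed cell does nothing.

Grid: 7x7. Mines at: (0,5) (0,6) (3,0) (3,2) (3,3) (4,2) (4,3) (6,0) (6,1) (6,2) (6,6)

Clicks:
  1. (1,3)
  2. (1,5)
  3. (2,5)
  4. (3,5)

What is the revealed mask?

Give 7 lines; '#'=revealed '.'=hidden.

Click 1 (1,3) count=0: revealed 15 new [(0,0) (0,1) (0,2) (0,3) (0,4) (1,0) (1,1) (1,2) (1,3) (1,4) (2,0) (2,1) (2,2) (2,3) (2,4)] -> total=15
Click 2 (1,5) count=2: revealed 1 new [(1,5)] -> total=16
Click 3 (2,5) count=0: revealed 12 new [(1,6) (2,5) (2,6) (3,4) (3,5) (3,6) (4,4) (4,5) (4,6) (5,4) (5,5) (5,6)] -> total=28
Click 4 (3,5) count=0: revealed 0 new [(none)] -> total=28

Answer: #####..
#######
#######
....###
....###
....###
.......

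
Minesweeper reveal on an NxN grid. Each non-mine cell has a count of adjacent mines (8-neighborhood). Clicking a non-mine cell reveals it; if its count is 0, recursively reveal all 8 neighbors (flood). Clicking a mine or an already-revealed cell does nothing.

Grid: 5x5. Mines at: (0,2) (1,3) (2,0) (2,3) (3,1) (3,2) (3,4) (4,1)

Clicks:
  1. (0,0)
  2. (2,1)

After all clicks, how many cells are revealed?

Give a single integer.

Answer: 5

Derivation:
Click 1 (0,0) count=0: revealed 4 new [(0,0) (0,1) (1,0) (1,1)] -> total=4
Click 2 (2,1) count=3: revealed 1 new [(2,1)] -> total=5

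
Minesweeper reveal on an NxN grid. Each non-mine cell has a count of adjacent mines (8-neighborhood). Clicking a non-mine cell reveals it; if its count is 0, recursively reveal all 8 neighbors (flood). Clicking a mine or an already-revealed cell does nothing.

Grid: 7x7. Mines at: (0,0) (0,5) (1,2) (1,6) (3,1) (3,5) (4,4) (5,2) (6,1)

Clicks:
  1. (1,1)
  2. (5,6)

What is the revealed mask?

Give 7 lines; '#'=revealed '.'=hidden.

Answer: .......
.#.....
.......
.......
.....##
...####
...####

Derivation:
Click 1 (1,1) count=2: revealed 1 new [(1,1)] -> total=1
Click 2 (5,6) count=0: revealed 10 new [(4,5) (4,6) (5,3) (5,4) (5,5) (5,6) (6,3) (6,4) (6,5) (6,6)] -> total=11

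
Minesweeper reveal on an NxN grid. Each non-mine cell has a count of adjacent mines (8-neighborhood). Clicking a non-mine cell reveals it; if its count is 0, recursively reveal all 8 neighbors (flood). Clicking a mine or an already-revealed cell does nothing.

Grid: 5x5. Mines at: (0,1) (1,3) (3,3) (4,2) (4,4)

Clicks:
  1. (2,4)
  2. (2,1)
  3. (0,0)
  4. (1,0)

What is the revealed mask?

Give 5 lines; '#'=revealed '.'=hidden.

Click 1 (2,4) count=2: revealed 1 new [(2,4)] -> total=1
Click 2 (2,1) count=0: revealed 11 new [(1,0) (1,1) (1,2) (2,0) (2,1) (2,2) (3,0) (3,1) (3,2) (4,0) (4,1)] -> total=12
Click 3 (0,0) count=1: revealed 1 new [(0,0)] -> total=13
Click 4 (1,0) count=1: revealed 0 new [(none)] -> total=13

Answer: #....
###..
###.#
###..
##...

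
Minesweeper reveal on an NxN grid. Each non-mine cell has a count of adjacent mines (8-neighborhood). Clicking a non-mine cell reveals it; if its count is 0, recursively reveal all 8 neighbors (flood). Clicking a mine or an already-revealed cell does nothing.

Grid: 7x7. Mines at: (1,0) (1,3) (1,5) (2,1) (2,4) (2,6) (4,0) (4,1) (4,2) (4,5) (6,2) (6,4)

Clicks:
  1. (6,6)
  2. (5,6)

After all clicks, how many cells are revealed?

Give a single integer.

Answer: 4

Derivation:
Click 1 (6,6) count=0: revealed 4 new [(5,5) (5,6) (6,5) (6,6)] -> total=4
Click 2 (5,6) count=1: revealed 0 new [(none)] -> total=4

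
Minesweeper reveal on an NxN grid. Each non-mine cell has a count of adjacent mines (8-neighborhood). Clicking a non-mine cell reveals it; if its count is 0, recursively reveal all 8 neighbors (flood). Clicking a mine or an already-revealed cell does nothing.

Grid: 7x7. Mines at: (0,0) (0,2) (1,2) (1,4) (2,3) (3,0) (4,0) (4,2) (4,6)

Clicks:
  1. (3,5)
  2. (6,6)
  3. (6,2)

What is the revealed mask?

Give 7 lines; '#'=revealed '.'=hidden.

Answer: .......
.......
.......
...###.
...###.
#######
#######

Derivation:
Click 1 (3,5) count=1: revealed 1 new [(3,5)] -> total=1
Click 2 (6,6) count=0: revealed 19 new [(3,3) (3,4) (4,3) (4,4) (4,5) (5,0) (5,1) (5,2) (5,3) (5,4) (5,5) (5,6) (6,0) (6,1) (6,2) (6,3) (6,4) (6,5) (6,6)] -> total=20
Click 3 (6,2) count=0: revealed 0 new [(none)] -> total=20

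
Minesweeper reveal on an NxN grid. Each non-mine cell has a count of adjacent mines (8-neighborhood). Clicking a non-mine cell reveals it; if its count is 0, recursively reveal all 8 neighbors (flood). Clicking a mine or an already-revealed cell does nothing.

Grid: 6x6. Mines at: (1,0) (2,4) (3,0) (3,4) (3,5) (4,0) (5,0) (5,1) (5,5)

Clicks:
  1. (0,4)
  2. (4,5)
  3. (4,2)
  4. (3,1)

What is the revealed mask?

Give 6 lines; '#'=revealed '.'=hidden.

Answer: .#####
.#####
.###..
.###..
.###.#
......

Derivation:
Click 1 (0,4) count=0: revealed 19 new [(0,1) (0,2) (0,3) (0,4) (0,5) (1,1) (1,2) (1,3) (1,4) (1,5) (2,1) (2,2) (2,3) (3,1) (3,2) (3,3) (4,1) (4,2) (4,3)] -> total=19
Click 2 (4,5) count=3: revealed 1 new [(4,5)] -> total=20
Click 3 (4,2) count=1: revealed 0 new [(none)] -> total=20
Click 4 (3,1) count=2: revealed 0 new [(none)] -> total=20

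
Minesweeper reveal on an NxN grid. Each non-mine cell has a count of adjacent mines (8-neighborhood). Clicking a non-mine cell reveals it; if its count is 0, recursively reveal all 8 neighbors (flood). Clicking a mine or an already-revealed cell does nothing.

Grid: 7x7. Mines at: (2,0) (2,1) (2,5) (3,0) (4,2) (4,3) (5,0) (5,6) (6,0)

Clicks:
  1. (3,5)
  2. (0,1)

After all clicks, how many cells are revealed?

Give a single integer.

Answer: 21

Derivation:
Click 1 (3,5) count=1: revealed 1 new [(3,5)] -> total=1
Click 2 (0,1) count=0: revealed 20 new [(0,0) (0,1) (0,2) (0,3) (0,4) (0,5) (0,6) (1,0) (1,1) (1,2) (1,3) (1,4) (1,5) (1,6) (2,2) (2,3) (2,4) (3,2) (3,3) (3,4)] -> total=21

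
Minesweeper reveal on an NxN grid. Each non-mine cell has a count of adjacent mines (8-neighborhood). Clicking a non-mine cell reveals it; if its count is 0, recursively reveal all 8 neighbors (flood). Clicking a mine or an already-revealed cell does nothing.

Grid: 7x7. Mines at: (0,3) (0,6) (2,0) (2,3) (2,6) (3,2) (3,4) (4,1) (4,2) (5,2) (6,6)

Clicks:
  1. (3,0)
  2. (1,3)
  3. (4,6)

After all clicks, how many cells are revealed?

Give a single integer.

Click 1 (3,0) count=2: revealed 1 new [(3,0)] -> total=1
Click 2 (1,3) count=2: revealed 1 new [(1,3)] -> total=2
Click 3 (4,6) count=0: revealed 6 new [(3,5) (3,6) (4,5) (4,6) (5,5) (5,6)] -> total=8

Answer: 8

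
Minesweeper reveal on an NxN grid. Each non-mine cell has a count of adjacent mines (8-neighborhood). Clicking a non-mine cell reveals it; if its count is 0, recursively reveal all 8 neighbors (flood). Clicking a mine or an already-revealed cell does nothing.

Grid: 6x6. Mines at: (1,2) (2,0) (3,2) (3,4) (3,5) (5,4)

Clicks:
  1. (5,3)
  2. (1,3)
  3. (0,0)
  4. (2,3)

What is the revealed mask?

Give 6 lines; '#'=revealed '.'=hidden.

Click 1 (5,3) count=1: revealed 1 new [(5,3)] -> total=1
Click 2 (1,3) count=1: revealed 1 new [(1,3)] -> total=2
Click 3 (0,0) count=0: revealed 4 new [(0,0) (0,1) (1,0) (1,1)] -> total=6
Click 4 (2,3) count=3: revealed 1 new [(2,3)] -> total=7

Answer: ##....
##.#..
...#..
......
......
...#..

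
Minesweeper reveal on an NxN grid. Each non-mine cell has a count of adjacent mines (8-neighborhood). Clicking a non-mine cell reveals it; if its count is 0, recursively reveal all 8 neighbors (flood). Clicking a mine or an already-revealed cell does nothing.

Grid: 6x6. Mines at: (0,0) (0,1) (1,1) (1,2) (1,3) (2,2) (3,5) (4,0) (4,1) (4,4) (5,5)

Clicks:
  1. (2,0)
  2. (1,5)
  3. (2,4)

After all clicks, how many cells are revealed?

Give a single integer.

Click 1 (2,0) count=1: revealed 1 new [(2,0)] -> total=1
Click 2 (1,5) count=0: revealed 6 new [(0,4) (0,5) (1,4) (1,5) (2,4) (2,5)] -> total=7
Click 3 (2,4) count=2: revealed 0 new [(none)] -> total=7

Answer: 7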